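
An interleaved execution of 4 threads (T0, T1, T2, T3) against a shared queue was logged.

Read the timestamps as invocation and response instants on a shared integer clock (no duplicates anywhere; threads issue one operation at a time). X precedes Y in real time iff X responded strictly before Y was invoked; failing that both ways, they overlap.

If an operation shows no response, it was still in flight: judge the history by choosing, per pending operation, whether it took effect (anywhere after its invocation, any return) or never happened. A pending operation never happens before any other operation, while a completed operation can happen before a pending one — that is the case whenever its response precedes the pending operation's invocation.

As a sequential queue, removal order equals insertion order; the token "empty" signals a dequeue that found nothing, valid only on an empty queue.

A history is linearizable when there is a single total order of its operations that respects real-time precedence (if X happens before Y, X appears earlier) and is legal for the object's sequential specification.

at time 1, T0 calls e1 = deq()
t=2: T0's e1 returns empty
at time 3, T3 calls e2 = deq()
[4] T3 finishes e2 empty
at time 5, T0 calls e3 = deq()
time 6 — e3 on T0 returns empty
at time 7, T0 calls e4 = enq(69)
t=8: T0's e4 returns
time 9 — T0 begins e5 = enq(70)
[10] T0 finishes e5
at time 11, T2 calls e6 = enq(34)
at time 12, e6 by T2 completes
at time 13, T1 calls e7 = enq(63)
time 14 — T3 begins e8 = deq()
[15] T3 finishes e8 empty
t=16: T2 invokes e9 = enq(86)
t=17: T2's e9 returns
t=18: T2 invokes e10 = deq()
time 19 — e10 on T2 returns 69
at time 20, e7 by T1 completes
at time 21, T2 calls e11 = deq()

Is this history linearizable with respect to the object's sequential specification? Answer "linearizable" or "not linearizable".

prefix check: 1..14 passes, 1..15 fails once e8's time-15 response joins
a single order respects real time; the 7 completed queue operations fail replay along it
no escape via the 1 pending operation (e7): every completion choice fails
take e1, e2, e3, e4, e5, e6, e8 (pending dropped): step 7 already fails, because e8 deq() → empty cannot occur there

not linearizable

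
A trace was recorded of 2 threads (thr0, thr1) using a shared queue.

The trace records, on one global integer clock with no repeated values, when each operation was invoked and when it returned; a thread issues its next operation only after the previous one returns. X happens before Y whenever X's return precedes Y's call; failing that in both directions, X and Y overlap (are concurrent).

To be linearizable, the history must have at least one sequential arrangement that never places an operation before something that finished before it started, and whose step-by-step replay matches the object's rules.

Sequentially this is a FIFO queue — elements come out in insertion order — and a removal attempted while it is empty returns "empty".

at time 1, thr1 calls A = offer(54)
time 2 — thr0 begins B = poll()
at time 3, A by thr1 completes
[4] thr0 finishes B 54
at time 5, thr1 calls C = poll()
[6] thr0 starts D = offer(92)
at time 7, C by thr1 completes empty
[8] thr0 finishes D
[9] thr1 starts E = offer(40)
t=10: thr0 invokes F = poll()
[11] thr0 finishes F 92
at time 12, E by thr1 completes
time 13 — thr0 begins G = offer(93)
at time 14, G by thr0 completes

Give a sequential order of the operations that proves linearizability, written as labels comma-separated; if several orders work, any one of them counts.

A, B, C, D, E, F, G

after step 1 (A offer(54)): queue <54>
after step 2 (B poll() → 54): queue <>
after step 3 (C poll() → empty): queue <>
after step 4 (D offer(92)): queue <92>
after step 5 (E offer(40)): queue <92,40>
after step 6 (F poll() → 92): queue <40>
after step 7 (G offer(93)): queue <40,93>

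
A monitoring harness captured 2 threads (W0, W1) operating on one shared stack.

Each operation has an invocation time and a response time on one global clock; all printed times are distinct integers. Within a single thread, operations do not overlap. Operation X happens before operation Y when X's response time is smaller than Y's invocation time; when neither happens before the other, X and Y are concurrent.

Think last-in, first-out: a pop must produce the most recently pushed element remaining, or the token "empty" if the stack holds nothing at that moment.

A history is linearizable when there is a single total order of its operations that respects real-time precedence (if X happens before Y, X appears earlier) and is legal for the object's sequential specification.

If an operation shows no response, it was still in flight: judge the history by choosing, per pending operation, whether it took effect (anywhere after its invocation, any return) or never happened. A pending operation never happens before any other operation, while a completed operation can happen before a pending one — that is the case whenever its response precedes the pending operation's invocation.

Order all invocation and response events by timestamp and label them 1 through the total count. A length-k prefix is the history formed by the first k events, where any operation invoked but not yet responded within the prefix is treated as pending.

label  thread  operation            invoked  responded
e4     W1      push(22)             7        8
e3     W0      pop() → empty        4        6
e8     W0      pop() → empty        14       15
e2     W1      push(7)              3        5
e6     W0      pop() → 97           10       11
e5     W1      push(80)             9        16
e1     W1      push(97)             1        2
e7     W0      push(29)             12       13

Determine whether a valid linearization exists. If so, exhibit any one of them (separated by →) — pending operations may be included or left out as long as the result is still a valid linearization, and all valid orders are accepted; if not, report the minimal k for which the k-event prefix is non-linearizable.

not linearizable — minimal violating prefix: 6 events

the violation lands at event 6, e3's response at time 6: events 1..5 linearize, events 1..6 do not
3 completed operations, 2 real-time-consistent orders — every stack replay fails
take e1, e2, e3: step 3 already fails, because e3 pop() → empty cannot occur there
take e1, e3, e2: step 2 already fails, because e3 pop() → empty cannot occur there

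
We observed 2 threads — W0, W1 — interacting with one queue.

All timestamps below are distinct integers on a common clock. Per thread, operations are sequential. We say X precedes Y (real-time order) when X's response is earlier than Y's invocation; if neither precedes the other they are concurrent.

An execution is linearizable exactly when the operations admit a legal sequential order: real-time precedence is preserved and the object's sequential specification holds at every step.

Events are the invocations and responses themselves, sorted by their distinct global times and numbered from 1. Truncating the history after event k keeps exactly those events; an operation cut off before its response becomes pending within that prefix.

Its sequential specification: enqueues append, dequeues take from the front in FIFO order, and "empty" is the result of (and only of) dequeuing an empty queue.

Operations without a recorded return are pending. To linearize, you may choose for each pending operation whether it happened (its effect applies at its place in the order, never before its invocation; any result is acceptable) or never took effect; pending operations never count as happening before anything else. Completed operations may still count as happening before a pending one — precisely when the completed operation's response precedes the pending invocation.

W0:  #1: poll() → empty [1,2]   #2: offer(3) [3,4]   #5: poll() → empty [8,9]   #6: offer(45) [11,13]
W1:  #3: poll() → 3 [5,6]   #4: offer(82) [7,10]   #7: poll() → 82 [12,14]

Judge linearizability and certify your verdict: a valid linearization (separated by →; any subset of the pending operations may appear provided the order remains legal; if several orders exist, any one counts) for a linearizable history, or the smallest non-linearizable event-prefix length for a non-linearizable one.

1. #1 poll() → empty, leaving queue <>
2. #2 offer(3), leaving queue <3>
3. #3 poll() → 3, leaving queue <>
4. #5 poll() → empty, leaving queue <>
5. #4 offer(82), leaving queue <82>
6. #6 offer(45), leaving queue <82,45>
7. #7 poll() → 82, leaving queue <45>

linearizable — witness: #1 → #2 → #3 → #5 → #4 → #6 → #7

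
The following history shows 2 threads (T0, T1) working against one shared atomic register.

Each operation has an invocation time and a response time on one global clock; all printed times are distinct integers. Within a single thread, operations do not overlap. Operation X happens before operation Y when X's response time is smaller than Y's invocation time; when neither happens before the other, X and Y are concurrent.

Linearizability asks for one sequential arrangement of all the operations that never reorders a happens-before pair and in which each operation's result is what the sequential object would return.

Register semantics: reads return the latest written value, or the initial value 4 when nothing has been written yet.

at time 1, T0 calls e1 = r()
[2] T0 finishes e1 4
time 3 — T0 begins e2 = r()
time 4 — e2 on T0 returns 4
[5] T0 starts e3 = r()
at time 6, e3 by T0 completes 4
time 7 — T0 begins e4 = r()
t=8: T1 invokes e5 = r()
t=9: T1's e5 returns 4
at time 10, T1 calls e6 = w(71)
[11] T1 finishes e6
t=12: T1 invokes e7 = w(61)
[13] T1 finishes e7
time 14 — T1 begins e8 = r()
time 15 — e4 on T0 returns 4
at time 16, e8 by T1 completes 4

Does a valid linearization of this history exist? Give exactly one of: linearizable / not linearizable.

cut after 15 events: linearizable; cut after 16 events (e8 responds, time 16): not linearizable
no legal order exists: 5 real-time-consistent candidates over 8 completed atomic register operations, all rejected
e.g. e1, e2, e3, e4, e5, e6, e7, e8: illegal at step 8, since e8 r() → 4 cannot apply there
e.g. e1, e2, e3, e5, e4, e6, e7, e8: illegal at step 8, since e8 r() → 4 cannot apply there

not linearizable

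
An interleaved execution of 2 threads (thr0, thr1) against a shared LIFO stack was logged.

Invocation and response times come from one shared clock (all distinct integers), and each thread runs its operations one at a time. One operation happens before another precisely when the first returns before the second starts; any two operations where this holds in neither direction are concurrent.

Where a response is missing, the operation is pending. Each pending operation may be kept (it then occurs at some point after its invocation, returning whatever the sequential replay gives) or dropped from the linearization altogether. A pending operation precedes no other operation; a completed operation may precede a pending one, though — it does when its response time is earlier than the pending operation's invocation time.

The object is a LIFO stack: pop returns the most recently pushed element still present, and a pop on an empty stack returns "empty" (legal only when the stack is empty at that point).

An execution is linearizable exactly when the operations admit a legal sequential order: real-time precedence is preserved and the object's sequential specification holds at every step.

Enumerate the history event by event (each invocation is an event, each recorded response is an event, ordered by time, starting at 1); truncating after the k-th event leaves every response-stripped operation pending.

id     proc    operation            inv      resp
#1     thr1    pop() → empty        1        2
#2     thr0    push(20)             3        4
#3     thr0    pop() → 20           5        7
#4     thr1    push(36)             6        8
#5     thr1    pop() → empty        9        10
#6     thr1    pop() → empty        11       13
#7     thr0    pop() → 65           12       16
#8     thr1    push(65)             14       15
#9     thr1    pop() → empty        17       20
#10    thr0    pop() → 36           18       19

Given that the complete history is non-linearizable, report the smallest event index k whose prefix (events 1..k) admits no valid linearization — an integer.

one valid order for events 1..9 is #1, #2, #3, #4:
1. #1 pop() → empty, leaving stack <>
2. #2 push(20), leaving stack <20>
3. #3 pop() → 20, leaving stack <>
4. #4 push(36), leaving stack <36>
include event 10 — #5 responding at 10 — and every candidate order breaks
e.g. #1, #2, #3, #4, #5: illegal at step 5, since #5 pop() → empty cannot apply there
e.g. #1, #2, #4, #3, #5: illegal at step 4, since #3 pop() → 20 cannot apply there

10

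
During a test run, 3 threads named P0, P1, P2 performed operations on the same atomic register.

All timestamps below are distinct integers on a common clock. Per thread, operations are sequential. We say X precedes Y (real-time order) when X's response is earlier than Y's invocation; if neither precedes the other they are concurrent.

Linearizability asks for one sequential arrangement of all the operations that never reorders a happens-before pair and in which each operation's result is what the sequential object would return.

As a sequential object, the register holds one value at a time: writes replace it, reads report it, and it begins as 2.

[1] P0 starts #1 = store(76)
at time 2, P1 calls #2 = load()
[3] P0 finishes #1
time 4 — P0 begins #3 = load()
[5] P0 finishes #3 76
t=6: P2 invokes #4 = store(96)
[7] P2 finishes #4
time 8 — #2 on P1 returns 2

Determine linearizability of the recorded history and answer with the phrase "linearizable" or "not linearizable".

linearizable

one valid linearization: #2, #1, #3, #4
after step 1 (#2 load() → 2): value 2
after step 2 (#1 store(76)): value 76
after step 3 (#3 load() → 76): value 76
after step 4 (#4 store(96)): value 96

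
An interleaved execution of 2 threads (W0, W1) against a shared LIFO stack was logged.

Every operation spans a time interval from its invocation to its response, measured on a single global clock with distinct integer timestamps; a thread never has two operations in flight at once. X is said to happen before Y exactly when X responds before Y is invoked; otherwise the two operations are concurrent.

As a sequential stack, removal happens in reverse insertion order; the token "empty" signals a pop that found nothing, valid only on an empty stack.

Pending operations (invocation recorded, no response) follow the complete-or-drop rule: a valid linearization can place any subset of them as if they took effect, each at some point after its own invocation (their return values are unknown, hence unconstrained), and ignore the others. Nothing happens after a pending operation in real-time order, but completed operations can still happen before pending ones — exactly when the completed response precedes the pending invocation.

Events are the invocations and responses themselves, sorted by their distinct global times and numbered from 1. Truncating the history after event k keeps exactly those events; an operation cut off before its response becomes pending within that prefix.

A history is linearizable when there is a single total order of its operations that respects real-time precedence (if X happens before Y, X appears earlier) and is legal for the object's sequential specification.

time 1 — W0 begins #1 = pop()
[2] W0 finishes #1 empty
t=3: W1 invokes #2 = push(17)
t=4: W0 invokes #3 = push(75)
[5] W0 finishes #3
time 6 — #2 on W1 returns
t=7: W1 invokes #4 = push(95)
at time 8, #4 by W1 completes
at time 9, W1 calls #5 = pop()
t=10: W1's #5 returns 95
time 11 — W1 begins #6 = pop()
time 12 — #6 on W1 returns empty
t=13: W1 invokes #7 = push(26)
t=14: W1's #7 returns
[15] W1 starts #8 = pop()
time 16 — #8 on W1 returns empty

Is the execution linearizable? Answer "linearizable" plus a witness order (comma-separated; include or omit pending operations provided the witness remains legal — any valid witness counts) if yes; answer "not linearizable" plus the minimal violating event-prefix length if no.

not linearizable — minimal violating prefix: 12 events

the violation lands at event 12, #6's response at time 12: events 1..11 linearize, events 1..12 do not
all 2 real-time-respecting orders fail — 6 completed LIFO stack operations, no legal replay
one such order, #1, #2, #3, #4, #5, #6, breaks at step 6 where #6 pop() → empty is illegal
one such order, #1, #3, #2, #4, #5, #6, breaks at step 6 where #6 pop() → empty is illegal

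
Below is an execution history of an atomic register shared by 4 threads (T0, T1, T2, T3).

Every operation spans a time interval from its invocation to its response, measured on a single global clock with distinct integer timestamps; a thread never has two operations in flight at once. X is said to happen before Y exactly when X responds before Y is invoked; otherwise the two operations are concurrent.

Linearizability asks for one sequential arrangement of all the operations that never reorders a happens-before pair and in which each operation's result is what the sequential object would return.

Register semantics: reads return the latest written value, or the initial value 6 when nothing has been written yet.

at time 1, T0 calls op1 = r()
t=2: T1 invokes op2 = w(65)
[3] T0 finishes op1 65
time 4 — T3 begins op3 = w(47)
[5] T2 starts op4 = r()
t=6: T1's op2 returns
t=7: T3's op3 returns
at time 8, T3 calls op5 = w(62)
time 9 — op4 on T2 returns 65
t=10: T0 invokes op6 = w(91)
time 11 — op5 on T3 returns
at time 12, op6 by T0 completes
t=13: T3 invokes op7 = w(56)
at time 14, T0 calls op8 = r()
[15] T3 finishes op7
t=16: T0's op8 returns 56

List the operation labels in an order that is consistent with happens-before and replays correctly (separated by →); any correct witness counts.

op2 → op1 → op4 → op3 → op5 → op6 → op7 → op8

after step 1 (op2 w(65)): value 65
after step 2 (op1 r() → 65): value 65
after step 3 (op4 r() → 65): value 65
after step 4 (op3 w(47)): value 47
after step 5 (op5 w(62)): value 62
after step 6 (op6 w(91)): value 91
after step 7 (op7 w(56)): value 56
after step 8 (op8 r() → 56): value 56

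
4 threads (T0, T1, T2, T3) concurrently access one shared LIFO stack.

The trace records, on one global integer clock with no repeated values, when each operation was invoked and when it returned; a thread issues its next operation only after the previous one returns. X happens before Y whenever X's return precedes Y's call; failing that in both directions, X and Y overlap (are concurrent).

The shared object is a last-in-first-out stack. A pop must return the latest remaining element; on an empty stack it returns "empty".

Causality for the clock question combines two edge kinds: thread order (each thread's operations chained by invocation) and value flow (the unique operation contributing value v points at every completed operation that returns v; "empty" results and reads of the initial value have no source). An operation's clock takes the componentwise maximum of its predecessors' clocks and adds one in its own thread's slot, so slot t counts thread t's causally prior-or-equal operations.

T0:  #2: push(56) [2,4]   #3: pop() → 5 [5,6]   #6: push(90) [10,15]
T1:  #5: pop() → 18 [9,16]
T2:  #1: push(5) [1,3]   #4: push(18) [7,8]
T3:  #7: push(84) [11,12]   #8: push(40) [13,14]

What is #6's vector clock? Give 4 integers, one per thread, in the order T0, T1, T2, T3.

no predecessors for #7 (invoked 11): T3 increments from zero → (0, 0, 0, 1)
no predecessors for #1 (invoked 1): T2 increments from zero → (0, 0, 1, 0)
no predecessors for #2 (invoked 2): T0 increments from zero → (1, 0, 0, 0)
#8, invoked 13, takes VC(#7)=(0, 0, 0, 1) under max, adds 1 for T3 → (0, 0, 0, 2)
#4, invoked 7, takes VC(#1)=(0, 0, 1, 0) under max, adds 1 for T2 → (0, 0, 2, 0)
#5, invoked 9, takes VC(#4)=(0, 0, 2, 0) under max, adds 1 for T1 → (0, 1, 2, 0)
#3, invoked 5, takes VC(#1)=(0, 0, 1, 0), VC(#2)=(1, 0, 0, 0) under max, adds 1 for T0 → (2, 0, 1, 0)
#6, invoked 10, takes VC(#3)=(2, 0, 1, 0) under max, adds 1 for T0 → (3, 0, 1, 0)
target: VC(#6) = (3, 0, 1, 0)

(3, 0, 1, 0)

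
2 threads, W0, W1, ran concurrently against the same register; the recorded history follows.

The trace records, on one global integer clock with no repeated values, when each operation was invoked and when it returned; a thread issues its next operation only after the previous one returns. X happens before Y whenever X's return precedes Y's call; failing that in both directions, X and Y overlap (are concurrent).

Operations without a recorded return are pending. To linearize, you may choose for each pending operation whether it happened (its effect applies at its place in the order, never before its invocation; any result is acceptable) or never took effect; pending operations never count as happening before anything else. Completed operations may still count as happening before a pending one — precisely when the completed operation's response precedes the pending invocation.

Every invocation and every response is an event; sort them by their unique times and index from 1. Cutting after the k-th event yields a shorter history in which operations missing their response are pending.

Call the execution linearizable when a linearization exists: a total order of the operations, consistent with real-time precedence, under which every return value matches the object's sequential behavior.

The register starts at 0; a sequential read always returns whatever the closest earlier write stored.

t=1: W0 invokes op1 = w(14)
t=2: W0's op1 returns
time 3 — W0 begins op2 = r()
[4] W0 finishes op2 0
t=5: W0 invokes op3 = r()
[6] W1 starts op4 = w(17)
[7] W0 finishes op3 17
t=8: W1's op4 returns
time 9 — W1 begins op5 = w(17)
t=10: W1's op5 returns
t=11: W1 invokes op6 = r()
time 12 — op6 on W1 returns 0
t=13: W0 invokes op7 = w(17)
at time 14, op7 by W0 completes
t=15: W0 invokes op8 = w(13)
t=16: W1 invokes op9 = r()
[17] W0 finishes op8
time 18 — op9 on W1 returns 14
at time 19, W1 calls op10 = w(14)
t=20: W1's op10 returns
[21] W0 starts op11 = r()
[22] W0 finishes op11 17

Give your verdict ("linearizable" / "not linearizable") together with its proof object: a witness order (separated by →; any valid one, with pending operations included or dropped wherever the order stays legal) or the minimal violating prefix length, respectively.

already the first 4 events (up to op2's response at time 4) admit no linearization; the first 3 still do
the completed operations (2 total) allow one real-time order; the register replay rejects it
one such order, op1, op2, breaks at step 2 where op2 r() → 0 is illegal

not linearizable — minimal violating prefix: 4 events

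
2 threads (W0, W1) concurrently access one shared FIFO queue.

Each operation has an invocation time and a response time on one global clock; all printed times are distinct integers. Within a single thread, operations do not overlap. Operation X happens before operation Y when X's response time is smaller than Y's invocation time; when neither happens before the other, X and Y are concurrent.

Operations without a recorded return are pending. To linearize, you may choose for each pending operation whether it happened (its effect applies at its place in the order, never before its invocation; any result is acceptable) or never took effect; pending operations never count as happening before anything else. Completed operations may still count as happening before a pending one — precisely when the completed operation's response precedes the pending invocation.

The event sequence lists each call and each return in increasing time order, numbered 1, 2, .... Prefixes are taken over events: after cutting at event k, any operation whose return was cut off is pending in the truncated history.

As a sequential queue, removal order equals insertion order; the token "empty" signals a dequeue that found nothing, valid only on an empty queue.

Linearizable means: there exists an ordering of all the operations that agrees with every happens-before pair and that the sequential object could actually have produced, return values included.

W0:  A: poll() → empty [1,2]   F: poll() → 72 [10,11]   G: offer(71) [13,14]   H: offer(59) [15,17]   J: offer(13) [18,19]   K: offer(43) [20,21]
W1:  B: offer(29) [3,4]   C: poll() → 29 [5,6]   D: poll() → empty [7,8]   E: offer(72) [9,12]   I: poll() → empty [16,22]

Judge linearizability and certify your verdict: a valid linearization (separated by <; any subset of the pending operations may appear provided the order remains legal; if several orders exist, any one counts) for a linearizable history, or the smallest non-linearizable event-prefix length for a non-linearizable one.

not linearizable — minimal violating prefix: 22 events

cut after 21 events: linearizable; cut after 22 events (I responds, time 22): not linearizable
real-time-consistent orders of the 11 completed operations: 8 — all fail the FIFO queue replay
e.g. A, B, C, D, E, F, G, H, I, J, K: illegal at step 9, since I poll() → empty cannot apply there
e.g. A, B, C, D, E, F, G, H, J, I, K: illegal at step 10, since I poll() → empty cannot apply there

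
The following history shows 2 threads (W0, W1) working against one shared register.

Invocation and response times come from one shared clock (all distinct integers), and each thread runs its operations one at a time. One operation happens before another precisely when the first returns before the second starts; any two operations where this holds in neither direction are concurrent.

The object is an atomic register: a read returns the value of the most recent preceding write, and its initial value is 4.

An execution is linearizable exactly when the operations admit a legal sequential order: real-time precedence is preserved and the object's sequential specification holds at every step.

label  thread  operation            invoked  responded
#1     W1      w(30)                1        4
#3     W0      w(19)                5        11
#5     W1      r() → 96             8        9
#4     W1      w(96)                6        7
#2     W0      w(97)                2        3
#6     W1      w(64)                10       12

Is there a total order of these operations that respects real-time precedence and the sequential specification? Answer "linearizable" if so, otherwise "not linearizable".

witness order: #1, #2, #3, #4, #5, #6
1. #1 w(30), leaving value 30
2. #2 w(97), leaving value 97
3. #3 w(19), leaving value 19
4. #4 w(96), leaving value 96
5. #5 r() → 96, leaving value 96
6. #6 w(64), leaving value 64

linearizable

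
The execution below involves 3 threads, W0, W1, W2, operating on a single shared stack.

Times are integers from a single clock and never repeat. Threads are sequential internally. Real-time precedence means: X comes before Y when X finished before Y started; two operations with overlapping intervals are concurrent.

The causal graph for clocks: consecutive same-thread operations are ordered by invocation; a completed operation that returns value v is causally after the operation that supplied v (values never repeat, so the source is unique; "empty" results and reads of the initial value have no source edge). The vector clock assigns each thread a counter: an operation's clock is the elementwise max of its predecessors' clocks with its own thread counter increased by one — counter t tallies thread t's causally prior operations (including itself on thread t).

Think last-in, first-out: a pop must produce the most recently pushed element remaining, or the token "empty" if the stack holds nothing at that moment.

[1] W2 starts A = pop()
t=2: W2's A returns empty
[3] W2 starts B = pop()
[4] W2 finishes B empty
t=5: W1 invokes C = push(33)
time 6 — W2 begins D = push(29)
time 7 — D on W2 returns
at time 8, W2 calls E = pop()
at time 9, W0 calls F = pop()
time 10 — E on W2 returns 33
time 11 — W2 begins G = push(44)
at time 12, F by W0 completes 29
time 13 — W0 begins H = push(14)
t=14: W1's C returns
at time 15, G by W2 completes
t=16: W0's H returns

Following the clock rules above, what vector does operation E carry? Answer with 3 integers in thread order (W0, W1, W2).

no predecessors for A (invoked 1): W2 increments from zero → (0, 0, 1)
no predecessors for C (invoked 5): W1 increments from zero → (0, 1, 0)
from VC(A)=(0, 0, 1), B (invoked 3) maxes components and bumps W2 → (0, 0, 2)
from VC(B)=(0, 0, 2), D (invoked 6) maxes components and bumps W2 → (0, 0, 3)
from VC(D)=(0, 0, 3), F (invoked 9) maxes components and bumps W0 → (1, 0, 3)
from VC(C)=(0, 1, 0), VC(D)=(0, 0, 3), E (invoked 8) maxes components and bumps W2 → (0, 1, 4)
from VC(F)=(1, 0, 3), H (invoked 13) maxes components and bumps W0 → (2, 0, 3)
from VC(E)=(0, 1, 4), G (invoked 11) maxes components and bumps W2 → (0, 1, 5)
target: VC(E) = (0, 1, 4)

(0, 1, 4)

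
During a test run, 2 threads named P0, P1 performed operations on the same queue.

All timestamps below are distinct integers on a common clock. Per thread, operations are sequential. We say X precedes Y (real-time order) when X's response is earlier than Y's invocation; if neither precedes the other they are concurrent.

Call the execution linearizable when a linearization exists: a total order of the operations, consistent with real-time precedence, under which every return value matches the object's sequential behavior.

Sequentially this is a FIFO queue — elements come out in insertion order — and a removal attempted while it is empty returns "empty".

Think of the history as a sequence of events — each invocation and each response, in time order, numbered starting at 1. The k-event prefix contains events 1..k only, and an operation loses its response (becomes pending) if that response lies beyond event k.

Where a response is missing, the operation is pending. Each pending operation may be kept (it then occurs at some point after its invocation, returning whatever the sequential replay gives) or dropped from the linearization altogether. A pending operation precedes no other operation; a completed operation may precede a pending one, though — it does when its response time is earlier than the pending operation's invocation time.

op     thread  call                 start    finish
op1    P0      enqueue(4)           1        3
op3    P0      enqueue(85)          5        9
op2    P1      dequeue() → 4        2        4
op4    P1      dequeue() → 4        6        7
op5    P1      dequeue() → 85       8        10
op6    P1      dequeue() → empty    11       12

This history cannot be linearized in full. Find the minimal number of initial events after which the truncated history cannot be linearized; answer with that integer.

events 1..6 are linearizable; a witness order is op1, op2:
step 1: op1 enqueue(4) — queue <4>
step 2: op2 dequeue() → 4 — queue <>
with event 7 included (op4 responding at time 7), all real-time-consistent orders fail
completion choices over the 1 pending operation (op3) were checked; none helps
take op1, op2, op4 (pending dropped): step 3 already fails, because op4 dequeue() → 4 cannot occur there
take op2, op1, op4 (pending dropped): step 1 already fails, because op2 dequeue() → 4 cannot occur there

7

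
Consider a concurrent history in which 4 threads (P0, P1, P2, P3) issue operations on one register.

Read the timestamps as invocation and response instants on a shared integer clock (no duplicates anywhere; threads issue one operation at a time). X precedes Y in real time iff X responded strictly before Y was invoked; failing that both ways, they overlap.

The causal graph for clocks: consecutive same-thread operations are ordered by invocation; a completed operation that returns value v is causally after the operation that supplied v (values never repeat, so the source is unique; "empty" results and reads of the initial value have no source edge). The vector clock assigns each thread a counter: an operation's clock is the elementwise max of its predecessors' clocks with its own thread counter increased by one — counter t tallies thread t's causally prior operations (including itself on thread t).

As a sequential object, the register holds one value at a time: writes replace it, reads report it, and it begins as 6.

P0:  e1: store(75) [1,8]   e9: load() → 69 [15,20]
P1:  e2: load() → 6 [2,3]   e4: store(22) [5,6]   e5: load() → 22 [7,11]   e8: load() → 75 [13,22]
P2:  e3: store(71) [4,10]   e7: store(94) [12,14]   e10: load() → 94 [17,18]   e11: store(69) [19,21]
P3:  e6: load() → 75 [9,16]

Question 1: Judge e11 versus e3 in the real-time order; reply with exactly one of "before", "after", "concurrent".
after

e11 spans [19,21], e3 spans [4,10]
resp(e3)=10 < inv(e11)=19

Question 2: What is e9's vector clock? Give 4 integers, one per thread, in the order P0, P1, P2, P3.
(2, 0, 4, 0)

e3 (invocation 4): nothing precedes it; P2's component alone gives (0, 0, 1, 0)
e2 (invocation 2): nothing precedes it; P1's component alone gives (0, 1, 0, 0)
e1 (invocation 1): nothing precedes it; P0's component alone gives (1, 0, 0, 0)
VC(e7, invoked at 12): max of VC(e3)=(0, 0, 1, 0), then +1 on thread P2 → (0, 0, 2, 0)
VC(e4, invoked at 5): max of VC(e2)=(0, 1, 0, 0), then +1 on thread P1 → (0, 2, 0, 0)
VC(e6, invoked at 9): max of VC(e1)=(1, 0, 0, 0), then +1 on thread P3 → (1, 0, 0, 1)
VC(e10, invoked at 17): max of VC(e7)=(0, 0, 2, 0), then +1 on thread P2 → (0, 0, 3, 0)
VC(e5, invoked at 7): max of VC(e4)=(0, 2, 0, 0), then +1 on thread P1 → (0, 3, 0, 0)
VC(e11, invoked at 19): max of VC(e10)=(0, 0, 3, 0), then +1 on thread P2 → (0, 0, 4, 0)
VC(e8, invoked at 13): max of VC(e1)=(1, 0, 0, 0), VC(e5)=(0, 3, 0, 0), then +1 on thread P1 → (1, 4, 0, 0)
VC(e9, invoked at 15): max of VC(e1)=(1, 0, 0, 0), VC(e11)=(0, 0, 4, 0), then +1 on thread P0 → (2, 0, 4, 0)
target: VC(e9) = (2, 0, 4, 0)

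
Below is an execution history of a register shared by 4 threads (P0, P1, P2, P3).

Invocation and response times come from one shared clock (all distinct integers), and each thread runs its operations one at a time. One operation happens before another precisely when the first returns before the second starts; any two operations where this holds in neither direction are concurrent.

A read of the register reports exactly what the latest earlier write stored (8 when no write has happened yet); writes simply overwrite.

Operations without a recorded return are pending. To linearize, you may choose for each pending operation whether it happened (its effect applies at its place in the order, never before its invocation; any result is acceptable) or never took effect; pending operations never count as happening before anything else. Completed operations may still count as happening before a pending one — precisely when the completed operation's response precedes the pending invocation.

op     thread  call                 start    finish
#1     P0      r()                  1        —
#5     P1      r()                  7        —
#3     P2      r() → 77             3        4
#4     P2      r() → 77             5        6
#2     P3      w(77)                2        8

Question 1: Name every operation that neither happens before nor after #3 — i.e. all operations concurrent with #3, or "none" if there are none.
#1, #2

overlap test against #3 [3,4]: concurrent iff the interval meets 3..4
#1 [1,…): concurrent
#2 [2,8]: concurrent
#4 [5,6]: after
#5 [7,…): after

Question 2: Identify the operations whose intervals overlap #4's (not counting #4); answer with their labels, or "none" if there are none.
#1, #2

#4 spans [5,6]; an op avoiding the whole window 5..6 is ordered, any other is concurrent
#1 [1,…): concurrent
#2 [2,8]: concurrent
#3 [3,4]: before
#5 [7,…): after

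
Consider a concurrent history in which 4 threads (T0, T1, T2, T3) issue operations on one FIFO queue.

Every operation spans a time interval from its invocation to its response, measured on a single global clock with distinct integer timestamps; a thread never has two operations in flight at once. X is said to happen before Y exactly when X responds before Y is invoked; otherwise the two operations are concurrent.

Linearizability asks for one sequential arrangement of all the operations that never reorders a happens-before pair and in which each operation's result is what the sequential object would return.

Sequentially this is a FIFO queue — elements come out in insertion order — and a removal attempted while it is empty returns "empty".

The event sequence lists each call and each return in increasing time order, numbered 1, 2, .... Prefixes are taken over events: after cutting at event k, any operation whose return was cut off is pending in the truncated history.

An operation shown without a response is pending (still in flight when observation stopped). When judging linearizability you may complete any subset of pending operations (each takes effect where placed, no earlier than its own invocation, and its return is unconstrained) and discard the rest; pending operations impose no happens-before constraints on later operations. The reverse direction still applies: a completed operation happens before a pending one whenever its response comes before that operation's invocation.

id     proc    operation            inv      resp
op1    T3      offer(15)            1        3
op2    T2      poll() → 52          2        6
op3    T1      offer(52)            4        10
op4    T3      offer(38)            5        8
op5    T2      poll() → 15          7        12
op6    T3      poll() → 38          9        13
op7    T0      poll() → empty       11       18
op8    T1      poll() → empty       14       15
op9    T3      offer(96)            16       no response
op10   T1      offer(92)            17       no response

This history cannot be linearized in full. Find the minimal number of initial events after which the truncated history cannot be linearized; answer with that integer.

6

events 1..5 are linearizable; a witness order is op1:
step 1: op1 offer(15) — queue <15>
once event 6 joins (op2's response, time 6), exhaustive search finds no witness
every completion of the 2 pending operations (op3, op4) was checked; none linearizes
one such order, op1, op2 (pending dropped), breaks at step 2 where op2 poll() → 52 is illegal
one such order, op2, op1 (pending dropped), breaks at step 1 where op2 poll() → 52 is illegal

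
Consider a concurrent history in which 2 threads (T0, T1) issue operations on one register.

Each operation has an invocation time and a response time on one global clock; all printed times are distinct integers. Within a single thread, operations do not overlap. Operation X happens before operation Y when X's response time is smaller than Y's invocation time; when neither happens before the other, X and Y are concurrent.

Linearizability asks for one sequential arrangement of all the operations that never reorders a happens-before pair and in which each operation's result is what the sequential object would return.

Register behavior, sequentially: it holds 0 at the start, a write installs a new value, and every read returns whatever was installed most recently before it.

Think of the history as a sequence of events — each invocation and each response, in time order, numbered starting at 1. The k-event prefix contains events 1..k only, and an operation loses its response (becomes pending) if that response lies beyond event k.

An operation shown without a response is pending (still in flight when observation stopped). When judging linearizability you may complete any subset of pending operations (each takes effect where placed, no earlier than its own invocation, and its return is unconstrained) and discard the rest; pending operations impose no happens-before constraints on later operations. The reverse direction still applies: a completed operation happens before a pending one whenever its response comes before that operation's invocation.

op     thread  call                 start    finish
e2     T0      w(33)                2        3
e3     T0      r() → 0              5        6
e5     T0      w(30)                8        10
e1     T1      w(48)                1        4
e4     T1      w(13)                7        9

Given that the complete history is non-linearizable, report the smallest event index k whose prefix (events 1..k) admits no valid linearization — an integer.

6

one valid order for events 1..5 is e1, e2:
after step 1 (e1 w(48)): value 48
after step 2 (e2 w(33)): value 33
event 6 — e3's response, time 6 — after it, nothing linearizes
sample order e1, e2, e3 stalls at step 3 — e3 r() → 0 has no legal effect
sample order e2, e1, e3 stalls at step 3 — e3 r() → 0 has no legal effect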